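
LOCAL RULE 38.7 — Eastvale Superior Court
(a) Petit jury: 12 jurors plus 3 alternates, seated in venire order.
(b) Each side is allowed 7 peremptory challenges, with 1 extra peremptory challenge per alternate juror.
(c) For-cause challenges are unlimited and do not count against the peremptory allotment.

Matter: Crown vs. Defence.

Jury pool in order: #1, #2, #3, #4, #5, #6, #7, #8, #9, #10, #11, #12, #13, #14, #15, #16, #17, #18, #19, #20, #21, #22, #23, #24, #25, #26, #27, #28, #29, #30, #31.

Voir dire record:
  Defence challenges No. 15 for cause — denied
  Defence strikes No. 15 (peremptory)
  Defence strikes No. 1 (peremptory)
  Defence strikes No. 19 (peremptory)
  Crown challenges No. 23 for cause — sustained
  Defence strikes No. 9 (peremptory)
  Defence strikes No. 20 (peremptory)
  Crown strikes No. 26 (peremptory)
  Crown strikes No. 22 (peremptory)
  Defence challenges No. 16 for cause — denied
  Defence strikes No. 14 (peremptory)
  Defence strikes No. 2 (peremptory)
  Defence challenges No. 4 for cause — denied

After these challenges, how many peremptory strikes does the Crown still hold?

Crown allotment: 7 base + 1 × 3 alternates = 10.
Crown peremptories used: #26, #22 — 2 (the for-cause on #23 doesn't count).
Remaining: 10 − 2 = 8.

8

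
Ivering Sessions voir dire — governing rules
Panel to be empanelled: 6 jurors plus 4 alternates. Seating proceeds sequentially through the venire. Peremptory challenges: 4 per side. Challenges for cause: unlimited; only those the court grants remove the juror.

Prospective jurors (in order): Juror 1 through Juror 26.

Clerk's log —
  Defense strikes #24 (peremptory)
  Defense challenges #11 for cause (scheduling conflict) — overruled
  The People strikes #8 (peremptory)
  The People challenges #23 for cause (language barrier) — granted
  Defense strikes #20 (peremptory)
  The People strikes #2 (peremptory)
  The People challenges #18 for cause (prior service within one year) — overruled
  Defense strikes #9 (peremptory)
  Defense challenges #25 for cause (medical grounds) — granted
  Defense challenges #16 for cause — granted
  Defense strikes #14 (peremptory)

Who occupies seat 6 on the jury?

Removed: #2, #8, #9, #14, #16, #20, #23, #24, #25. (#11, #18 stay — for-cause denied.)
Filling seats in venire order through position 6: #1, #3, #4, #5, #6, #7.
So seat 6 is #7.

7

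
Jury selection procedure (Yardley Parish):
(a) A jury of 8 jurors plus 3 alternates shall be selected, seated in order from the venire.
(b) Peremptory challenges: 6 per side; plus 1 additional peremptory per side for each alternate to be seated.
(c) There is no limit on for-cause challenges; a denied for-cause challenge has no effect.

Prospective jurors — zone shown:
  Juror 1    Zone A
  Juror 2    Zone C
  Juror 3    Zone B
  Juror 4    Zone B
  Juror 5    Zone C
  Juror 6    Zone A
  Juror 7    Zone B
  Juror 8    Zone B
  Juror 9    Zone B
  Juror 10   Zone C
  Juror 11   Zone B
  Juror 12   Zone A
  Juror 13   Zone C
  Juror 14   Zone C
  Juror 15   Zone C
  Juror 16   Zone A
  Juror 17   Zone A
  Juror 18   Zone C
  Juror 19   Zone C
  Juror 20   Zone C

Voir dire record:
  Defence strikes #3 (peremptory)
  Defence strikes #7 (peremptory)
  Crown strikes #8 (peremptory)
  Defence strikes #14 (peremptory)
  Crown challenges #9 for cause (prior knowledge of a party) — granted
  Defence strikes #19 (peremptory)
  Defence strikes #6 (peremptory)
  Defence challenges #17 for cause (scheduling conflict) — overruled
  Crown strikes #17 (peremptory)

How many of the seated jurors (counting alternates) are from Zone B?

2

Removed: #3, #6, #7, #8, #9, #14, #17, #19.
Seated (11 incl. alternates): #1, #2, #4, #5, #10, #11, #12, #13, #15, #16, #18.
Of those, in Zone B: #4, #11 → 2.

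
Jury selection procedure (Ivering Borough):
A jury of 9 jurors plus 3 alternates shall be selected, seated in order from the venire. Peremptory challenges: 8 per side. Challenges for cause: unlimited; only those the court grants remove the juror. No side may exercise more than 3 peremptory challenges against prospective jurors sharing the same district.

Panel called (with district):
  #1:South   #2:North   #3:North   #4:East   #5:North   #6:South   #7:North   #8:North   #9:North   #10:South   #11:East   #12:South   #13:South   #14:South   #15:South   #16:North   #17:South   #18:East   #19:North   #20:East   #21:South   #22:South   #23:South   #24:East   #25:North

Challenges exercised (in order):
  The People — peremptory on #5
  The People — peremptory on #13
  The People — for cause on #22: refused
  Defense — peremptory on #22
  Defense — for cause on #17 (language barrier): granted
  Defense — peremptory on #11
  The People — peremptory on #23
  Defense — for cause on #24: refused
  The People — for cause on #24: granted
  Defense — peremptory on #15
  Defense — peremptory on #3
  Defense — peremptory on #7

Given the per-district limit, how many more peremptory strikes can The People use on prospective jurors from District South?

The People peremptories so far: #5, #13, #23 — 3 of 8 used, 5 left overall.
Against District South: #13, #23 — 2 used; per-district cap 3 leaves 1.
Binding limit: min(5, 1) = 1.

1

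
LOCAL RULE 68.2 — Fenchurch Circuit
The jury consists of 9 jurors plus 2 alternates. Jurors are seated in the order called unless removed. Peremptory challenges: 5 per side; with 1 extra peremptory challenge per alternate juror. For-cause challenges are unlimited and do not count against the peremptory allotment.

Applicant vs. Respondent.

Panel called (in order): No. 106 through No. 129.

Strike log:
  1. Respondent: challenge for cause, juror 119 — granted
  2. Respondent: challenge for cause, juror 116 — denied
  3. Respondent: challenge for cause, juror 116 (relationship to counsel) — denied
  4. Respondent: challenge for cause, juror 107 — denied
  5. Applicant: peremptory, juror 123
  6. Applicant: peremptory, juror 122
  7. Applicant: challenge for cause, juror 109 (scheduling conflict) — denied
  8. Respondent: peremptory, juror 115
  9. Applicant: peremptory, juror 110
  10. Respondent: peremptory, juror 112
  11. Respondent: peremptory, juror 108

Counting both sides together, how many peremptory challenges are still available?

8

Applicant allotment: 5 base + 1 × 2 alternates = 7. Respondent allotment: 5 base + 1 × 2 alternates = 7.
Applicant peremptories used: #123, #122, #110 — 3 (the for-cause on #109 doesn't count).
Respondent peremptories used: #115, #112, #108 — 3 (for-cause on #119, #116, #116, #107 don't count).
Remaining: (7 − 3) + (7 − 3) = 8.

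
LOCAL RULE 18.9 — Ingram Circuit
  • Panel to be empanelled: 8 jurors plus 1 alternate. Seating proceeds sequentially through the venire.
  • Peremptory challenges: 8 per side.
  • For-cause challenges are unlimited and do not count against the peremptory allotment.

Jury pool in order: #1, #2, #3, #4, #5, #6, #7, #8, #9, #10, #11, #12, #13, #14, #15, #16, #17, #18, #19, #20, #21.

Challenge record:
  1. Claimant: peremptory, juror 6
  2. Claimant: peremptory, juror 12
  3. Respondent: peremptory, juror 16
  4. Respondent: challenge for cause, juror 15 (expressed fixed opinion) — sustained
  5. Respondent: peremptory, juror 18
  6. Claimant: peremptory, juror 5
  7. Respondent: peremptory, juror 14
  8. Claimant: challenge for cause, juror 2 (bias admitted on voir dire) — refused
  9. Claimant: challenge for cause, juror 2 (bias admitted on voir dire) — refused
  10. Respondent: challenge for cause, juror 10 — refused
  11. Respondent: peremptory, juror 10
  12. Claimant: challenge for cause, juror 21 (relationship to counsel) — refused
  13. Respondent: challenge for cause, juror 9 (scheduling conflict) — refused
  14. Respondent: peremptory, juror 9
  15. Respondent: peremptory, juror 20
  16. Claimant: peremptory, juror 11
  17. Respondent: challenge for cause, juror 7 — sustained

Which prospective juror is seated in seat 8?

Removed: #5, #6, #7, #9, #10, #11, #12, #14, #15, #16, #18, #20. (#2, #21 stay — for-cause denied.)
Seating in order: seats 1–8 → #1, #2, #3, #4, #8, #13, #17, #19; alternates → #21.
So seat 8 is #19.

19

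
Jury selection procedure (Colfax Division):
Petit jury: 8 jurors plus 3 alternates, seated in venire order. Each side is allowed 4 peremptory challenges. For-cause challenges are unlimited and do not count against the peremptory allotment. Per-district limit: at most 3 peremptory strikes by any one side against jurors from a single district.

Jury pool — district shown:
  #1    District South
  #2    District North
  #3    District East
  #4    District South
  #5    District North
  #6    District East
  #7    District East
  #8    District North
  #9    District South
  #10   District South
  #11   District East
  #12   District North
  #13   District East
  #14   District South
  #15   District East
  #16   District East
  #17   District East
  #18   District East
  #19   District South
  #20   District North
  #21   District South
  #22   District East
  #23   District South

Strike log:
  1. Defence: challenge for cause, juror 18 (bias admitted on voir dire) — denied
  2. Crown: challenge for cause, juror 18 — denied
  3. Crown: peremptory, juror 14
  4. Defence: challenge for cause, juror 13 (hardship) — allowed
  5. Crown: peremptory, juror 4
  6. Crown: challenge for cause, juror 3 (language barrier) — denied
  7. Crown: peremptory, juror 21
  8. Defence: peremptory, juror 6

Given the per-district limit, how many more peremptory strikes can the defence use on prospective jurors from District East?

Defence peremptories so far: #6 — 1 of 4 used, 3 left overall.
Against District East: #6 — 1 used; per-district cap 3 leaves 2.
Binding limit: min(3, 2) = 2.

2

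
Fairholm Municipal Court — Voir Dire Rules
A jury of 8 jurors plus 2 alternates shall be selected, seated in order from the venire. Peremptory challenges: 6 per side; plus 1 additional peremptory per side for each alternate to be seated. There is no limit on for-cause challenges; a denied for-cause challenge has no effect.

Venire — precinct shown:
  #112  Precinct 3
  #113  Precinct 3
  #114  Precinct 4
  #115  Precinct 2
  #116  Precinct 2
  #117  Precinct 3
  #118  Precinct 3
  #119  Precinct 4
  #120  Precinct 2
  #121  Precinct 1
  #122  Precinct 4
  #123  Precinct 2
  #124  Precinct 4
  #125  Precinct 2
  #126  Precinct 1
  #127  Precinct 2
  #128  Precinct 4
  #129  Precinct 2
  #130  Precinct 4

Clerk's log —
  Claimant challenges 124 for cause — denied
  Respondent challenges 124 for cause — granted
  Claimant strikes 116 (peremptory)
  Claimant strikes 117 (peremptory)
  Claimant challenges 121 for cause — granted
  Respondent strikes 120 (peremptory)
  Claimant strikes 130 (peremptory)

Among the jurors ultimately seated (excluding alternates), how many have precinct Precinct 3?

3

Removed: #116, #117, #120, #121, #124, #130.
Seated jurors 1–8: #112, #113, #114, #115, #118, #119, #122, #123 (alternates #125, #126 not counted).
Of those, in Precinct 3: #112, #113, #118 → 3.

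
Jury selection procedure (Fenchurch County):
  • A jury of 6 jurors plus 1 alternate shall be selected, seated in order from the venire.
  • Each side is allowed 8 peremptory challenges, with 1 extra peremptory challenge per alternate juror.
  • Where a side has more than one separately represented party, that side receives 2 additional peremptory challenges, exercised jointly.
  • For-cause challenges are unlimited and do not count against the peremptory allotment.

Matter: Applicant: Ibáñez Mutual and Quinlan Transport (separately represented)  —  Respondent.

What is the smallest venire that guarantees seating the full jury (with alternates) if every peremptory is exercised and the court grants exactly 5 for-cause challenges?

32

Seats to fill: 6 + 1 alternates = 7.
Peremptories — Applicant: 8 + 1×1 + 2 = 11; Respondent: 8 + 1×1 = 9; total 20.
For-cause removals: 5.
Minimum venire: 7 + 20 + 5 = 32.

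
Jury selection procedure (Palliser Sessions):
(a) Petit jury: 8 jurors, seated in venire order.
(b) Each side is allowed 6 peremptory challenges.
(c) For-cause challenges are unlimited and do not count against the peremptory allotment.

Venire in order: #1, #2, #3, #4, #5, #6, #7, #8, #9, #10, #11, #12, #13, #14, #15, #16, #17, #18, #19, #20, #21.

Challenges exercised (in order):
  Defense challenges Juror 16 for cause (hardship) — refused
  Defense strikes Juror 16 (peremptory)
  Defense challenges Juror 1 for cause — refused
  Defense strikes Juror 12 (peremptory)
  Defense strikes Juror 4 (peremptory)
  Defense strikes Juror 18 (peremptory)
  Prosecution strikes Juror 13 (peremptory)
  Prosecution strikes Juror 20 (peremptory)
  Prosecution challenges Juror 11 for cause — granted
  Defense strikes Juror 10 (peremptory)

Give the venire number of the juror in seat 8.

9

Removed: #4, #10, #11, #12, #13, #16, #18, #20. (#1 stays — for-cause denied.)
Seating in order: seats 1–8 → #1, #2, #3, #5, #6, #7, #8, #9.
So seat 8 is #9.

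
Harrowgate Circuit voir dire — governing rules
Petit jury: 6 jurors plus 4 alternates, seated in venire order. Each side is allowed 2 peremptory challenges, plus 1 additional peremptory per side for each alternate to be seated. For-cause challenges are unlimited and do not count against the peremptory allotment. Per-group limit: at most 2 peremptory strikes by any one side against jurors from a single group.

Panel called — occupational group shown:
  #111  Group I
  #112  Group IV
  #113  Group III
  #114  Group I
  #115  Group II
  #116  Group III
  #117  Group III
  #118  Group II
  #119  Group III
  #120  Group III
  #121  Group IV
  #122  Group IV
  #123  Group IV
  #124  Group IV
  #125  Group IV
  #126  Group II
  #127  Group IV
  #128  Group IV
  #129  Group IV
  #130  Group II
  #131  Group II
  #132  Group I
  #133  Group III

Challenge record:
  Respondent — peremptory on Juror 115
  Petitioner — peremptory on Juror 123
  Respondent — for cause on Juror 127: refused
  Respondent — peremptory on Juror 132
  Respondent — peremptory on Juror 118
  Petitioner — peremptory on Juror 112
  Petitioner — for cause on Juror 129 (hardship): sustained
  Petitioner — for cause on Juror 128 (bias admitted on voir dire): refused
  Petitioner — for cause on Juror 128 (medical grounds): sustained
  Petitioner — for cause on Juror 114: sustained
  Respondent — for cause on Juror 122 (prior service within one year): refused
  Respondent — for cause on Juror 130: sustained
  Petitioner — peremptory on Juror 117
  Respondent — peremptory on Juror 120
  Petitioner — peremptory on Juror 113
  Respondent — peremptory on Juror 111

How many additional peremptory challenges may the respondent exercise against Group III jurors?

1

Respondent peremptories so far: #115, #132, #118, #120, #111 — 5 of 6 used, 1 left overall.
Against Group III: #120 — 1 used; per-group cap 2 leaves 1.
Binding limit: min(1, 1) = 1.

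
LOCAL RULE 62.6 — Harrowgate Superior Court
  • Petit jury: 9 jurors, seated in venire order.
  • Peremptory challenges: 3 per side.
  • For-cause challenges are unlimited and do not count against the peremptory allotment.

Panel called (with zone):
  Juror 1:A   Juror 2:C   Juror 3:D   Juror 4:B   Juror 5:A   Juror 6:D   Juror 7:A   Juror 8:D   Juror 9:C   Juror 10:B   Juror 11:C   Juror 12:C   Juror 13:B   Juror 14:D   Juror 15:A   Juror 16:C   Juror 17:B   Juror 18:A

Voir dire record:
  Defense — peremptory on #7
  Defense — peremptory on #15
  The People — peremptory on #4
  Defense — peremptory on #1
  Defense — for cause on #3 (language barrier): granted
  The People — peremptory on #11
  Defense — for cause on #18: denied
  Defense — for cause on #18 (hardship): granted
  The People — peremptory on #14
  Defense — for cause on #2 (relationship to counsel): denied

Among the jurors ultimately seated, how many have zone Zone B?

Removed: #1, #3, #4, #7, #11, #14, #15, #18.
Seated jurors 1–9: #2, #5, #6, #8, #9, #10, #12, #13, #16.
Of those, in Zone B: #10, #13 → 2.

2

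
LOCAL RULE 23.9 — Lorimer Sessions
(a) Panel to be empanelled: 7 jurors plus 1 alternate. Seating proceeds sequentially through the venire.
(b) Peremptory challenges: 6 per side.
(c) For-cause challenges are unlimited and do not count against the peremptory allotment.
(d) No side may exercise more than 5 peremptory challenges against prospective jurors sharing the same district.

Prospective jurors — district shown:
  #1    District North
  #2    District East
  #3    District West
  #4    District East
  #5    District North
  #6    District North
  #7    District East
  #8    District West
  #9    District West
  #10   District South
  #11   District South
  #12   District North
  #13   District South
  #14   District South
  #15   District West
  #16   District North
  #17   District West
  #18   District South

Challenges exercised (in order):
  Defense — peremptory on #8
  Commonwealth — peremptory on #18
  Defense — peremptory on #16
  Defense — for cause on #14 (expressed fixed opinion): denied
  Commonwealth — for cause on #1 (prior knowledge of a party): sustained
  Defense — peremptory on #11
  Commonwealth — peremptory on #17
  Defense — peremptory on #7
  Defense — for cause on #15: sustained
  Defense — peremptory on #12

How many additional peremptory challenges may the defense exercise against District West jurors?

Defense peremptories so far: #8, #16, #11, #7, #12 — 5 of 6 used, 1 left overall.
Against District West: #8 — 1 used; per-district cap 5 leaves 4.
Binding limit: min(1, 4) = 1.

1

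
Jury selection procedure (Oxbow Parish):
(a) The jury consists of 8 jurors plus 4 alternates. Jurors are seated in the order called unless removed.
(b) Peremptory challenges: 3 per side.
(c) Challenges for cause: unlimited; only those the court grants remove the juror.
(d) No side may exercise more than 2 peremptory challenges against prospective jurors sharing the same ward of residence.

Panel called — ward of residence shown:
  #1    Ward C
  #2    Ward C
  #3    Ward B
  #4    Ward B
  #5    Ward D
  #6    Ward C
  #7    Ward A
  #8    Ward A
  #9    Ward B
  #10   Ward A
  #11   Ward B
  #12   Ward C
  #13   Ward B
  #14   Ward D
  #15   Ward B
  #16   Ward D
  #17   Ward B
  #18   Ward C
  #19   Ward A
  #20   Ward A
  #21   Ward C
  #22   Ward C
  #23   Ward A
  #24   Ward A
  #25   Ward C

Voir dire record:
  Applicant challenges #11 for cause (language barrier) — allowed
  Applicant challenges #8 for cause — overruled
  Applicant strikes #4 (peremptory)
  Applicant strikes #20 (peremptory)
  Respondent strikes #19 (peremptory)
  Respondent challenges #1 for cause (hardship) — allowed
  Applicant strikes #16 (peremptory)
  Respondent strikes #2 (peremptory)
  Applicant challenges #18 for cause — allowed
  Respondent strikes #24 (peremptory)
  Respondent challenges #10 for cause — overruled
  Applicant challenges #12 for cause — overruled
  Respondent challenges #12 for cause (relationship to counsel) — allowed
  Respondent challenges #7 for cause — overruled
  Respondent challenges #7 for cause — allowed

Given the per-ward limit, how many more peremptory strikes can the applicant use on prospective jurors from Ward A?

0

Applicant peremptories so far: #4, #20, #16 — 3 of 3 used, 0 left overall.
Against Ward A: #20 — 1 used; per-ward cap 2 leaves 1.
Binding limit: min(0, 1) = 0.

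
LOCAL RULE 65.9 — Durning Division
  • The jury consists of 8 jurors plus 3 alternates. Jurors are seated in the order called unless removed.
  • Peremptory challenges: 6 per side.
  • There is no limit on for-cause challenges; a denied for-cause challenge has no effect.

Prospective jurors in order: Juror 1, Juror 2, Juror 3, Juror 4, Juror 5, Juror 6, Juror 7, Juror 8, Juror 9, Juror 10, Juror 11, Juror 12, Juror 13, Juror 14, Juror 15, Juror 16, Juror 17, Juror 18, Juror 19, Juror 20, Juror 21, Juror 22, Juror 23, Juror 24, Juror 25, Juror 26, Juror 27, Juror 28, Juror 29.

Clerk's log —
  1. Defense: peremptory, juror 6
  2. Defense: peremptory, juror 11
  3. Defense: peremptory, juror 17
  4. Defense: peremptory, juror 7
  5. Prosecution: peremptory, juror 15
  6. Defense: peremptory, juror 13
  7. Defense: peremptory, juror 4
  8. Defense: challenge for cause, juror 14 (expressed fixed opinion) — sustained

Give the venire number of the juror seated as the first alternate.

Removed: #4, #6, #7, #11, #13, #14, #15, #17.
Seating in order: seats 1–8 → #1, #2, #3, #5, #8, #9, #10, #12; alternates → #16, #18, #19.
So alternate 1 is #16.

16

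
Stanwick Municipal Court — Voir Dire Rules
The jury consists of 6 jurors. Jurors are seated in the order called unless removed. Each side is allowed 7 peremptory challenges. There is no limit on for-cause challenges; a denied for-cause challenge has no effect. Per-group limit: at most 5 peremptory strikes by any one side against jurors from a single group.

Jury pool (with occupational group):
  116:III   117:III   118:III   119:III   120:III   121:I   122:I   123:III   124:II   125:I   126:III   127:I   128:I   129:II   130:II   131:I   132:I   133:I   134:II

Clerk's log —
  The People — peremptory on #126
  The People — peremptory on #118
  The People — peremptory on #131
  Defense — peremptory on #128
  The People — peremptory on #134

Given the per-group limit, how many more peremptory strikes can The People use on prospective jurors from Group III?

The People peremptories so far: #126, #118, #131, #134 — 4 of 7 used, 3 left overall.
Against Group III: #126, #118 — 2 used; per-group cap 5 leaves 3.
Binding limit: min(3, 3) = 3.

3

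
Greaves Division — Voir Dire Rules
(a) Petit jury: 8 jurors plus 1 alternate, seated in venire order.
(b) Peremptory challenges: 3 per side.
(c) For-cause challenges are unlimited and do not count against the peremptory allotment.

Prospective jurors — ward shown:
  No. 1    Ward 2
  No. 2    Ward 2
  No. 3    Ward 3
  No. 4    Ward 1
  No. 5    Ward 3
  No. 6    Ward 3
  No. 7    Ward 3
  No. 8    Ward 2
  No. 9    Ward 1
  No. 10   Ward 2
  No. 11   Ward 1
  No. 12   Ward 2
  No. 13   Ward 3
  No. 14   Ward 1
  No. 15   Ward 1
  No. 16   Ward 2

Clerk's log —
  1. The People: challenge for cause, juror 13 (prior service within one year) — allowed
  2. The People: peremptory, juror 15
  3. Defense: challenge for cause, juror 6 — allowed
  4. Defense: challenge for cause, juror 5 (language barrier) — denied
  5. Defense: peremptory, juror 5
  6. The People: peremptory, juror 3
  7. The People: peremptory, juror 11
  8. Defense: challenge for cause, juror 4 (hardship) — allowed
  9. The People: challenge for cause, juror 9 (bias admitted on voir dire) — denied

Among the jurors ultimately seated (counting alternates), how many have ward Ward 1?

2

Removed: #3, #4, #5, #6, #11, #13, #15.
Seated (9 incl. alternates): #1, #2, #7, #8, #9, #10, #12, #14, #16.
Of those, in Ward 1: #9, #14 → 2.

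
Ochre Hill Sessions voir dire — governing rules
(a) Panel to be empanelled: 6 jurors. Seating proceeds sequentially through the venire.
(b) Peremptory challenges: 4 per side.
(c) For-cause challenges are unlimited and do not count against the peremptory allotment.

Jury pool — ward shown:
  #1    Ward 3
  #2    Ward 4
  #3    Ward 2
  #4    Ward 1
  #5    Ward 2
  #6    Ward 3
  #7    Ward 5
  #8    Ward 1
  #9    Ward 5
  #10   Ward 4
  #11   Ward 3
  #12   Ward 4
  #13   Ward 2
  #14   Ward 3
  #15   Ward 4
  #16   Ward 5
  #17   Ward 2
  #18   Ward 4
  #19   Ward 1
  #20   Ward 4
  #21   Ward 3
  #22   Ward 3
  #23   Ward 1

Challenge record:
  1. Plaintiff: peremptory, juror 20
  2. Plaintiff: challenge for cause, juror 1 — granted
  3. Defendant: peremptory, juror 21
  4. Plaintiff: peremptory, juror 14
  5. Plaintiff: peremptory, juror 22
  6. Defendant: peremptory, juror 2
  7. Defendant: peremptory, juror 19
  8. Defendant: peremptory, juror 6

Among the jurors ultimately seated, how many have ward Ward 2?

2

Removed: #1, #2, #6, #14, #19, #20, #21, #22.
Seated jurors 1–6: #3, #4, #5, #7, #8, #9.
Of those, in Ward 2: #3, #5 → 2.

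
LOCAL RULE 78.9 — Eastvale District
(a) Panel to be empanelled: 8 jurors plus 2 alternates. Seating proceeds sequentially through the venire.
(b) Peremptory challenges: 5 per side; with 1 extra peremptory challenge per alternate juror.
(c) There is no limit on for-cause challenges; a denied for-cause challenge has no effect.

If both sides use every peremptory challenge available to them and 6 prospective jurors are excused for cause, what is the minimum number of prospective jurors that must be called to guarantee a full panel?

Seats to fill: 8 + 2 alternates = 10.
Peremptories: 5 + 1×2 = 7 per side × 2 sides = 14.
For-cause removals: 6.
Minimum venire: 10 + 14 + 6 = 30.

30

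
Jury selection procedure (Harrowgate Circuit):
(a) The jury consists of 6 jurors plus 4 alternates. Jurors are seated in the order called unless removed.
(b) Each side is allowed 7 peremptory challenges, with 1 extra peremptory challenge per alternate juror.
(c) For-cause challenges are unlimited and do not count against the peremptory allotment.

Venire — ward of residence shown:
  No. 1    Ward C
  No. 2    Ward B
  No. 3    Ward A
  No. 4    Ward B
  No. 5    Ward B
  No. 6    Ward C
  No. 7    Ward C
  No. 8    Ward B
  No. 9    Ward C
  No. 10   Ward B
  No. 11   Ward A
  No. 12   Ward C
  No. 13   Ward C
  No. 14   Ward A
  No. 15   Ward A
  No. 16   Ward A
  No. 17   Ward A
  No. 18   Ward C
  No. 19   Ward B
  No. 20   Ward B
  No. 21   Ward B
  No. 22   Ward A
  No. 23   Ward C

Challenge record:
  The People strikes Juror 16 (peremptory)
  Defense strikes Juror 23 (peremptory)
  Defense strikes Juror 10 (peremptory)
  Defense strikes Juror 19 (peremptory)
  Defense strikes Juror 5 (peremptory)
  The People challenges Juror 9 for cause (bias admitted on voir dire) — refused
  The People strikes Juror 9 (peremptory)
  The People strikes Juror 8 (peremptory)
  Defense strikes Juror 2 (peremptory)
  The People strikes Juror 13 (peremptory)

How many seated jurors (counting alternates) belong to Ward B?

Removed: #2, #5, #8, #9, #10, #13, #16, #19, #23.
Seated (10 incl. alternates): #1, #3, #4, #6, #7, #11, #12, #14, #15, #17.
Of those, in Ward B: #4 → 1.

1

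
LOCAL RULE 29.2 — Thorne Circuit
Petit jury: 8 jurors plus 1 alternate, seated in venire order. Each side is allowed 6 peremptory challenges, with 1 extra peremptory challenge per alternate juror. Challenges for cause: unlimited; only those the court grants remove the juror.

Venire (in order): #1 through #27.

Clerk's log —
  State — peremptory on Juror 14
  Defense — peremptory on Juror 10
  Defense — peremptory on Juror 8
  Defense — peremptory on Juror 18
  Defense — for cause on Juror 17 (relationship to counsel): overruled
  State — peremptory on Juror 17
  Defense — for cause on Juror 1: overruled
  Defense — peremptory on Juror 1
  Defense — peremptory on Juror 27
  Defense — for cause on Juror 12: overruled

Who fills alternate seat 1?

12

Removed: #1, #8, #10, #14, #17, #18, #27. (#12 stays — for-cause denied.)
Seating in order: seats 1–8 → #2, #3, #4, #5, #6, #7, #9, #11; alternates → #12.
So alternate 1 is #12.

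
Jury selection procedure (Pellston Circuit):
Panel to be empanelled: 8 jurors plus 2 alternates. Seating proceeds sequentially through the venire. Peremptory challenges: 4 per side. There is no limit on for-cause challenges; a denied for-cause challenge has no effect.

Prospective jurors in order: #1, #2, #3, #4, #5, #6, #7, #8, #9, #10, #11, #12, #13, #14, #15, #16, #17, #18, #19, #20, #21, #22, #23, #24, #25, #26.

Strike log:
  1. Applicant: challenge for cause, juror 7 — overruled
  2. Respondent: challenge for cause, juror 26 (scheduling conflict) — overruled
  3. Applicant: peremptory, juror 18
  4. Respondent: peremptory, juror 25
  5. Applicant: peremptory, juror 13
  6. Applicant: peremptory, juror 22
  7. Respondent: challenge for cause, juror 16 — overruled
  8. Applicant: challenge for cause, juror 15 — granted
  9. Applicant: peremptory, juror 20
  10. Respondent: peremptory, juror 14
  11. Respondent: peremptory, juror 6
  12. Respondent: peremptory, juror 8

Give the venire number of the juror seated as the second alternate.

Removed: #6, #8, #13, #14, #15, #18, #20, #22, #25. (#7, #16, #26 stay — for-cause denied.)
Filling seats in venire order through position 10: #1, #2, #3, #4, #5, #7, #9, #10, #11, #12.
So alternate 2 is #12.

12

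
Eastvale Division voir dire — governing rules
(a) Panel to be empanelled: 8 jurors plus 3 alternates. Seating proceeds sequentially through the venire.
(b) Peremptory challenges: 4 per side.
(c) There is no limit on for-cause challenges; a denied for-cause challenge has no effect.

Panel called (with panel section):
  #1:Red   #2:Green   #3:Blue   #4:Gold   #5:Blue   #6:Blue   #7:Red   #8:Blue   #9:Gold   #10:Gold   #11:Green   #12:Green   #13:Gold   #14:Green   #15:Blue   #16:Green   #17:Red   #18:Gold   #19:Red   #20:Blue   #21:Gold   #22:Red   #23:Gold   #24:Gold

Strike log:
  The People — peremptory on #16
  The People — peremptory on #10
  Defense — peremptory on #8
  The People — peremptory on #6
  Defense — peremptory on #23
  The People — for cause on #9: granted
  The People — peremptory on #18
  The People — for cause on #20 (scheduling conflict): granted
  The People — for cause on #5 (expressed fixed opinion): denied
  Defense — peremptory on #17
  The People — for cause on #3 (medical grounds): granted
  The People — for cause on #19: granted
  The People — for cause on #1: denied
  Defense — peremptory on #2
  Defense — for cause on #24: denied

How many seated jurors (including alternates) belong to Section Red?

Removed: #2, #3, #6, #8, #9, #10, #16, #17, #18, #19, #20, #23.
Seated (11 incl. alternates): #1, #4, #5, #7, #11, #12, #13, #14, #15, #21, #22.
Of those, in Section Red: #1, #7, #22 → 3.

3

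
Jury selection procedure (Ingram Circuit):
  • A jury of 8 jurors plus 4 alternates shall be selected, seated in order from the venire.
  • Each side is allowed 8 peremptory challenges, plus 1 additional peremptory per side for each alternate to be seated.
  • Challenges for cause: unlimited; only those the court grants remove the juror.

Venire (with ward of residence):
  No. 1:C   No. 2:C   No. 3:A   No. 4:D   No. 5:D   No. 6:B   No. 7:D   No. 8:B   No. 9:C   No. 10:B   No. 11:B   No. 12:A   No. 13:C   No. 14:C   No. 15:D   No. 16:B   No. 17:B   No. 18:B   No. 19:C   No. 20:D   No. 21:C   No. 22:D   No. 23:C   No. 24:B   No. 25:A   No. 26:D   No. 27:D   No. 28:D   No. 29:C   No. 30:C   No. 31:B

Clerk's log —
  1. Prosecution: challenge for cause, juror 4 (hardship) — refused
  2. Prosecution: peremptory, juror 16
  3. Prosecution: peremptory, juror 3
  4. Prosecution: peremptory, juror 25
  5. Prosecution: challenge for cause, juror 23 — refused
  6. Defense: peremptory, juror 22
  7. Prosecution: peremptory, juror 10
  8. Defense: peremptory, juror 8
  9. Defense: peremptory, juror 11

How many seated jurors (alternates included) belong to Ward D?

4

Removed: #3, #8, #10, #11, #16, #22, #25.
Seated (12 incl. alternates): #1, #2, #4, #5, #6, #7, #9, #12, #13, #14, #15, #17.
Of those, in Ward D: #4, #5, #7, #15 → 4.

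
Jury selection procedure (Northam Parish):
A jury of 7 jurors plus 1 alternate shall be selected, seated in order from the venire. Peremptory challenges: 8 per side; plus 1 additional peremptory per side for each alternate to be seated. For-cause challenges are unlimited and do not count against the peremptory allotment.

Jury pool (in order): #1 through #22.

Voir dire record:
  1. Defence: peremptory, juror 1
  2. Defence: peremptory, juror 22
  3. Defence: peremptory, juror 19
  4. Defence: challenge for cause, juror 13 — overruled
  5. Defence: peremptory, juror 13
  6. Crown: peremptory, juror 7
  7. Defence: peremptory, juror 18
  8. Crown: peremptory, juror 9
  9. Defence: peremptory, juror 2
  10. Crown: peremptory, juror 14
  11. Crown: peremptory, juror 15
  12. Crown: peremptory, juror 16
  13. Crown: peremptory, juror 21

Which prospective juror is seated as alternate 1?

12

Removed: #1, #2, #7, #9, #13, #14, #15, #16, #18, #19, #21, #22.
Filling seats in venire order through position 8: #3, #4, #5, #6, #8, #10, #11, #12.
So alternate 1 is #12.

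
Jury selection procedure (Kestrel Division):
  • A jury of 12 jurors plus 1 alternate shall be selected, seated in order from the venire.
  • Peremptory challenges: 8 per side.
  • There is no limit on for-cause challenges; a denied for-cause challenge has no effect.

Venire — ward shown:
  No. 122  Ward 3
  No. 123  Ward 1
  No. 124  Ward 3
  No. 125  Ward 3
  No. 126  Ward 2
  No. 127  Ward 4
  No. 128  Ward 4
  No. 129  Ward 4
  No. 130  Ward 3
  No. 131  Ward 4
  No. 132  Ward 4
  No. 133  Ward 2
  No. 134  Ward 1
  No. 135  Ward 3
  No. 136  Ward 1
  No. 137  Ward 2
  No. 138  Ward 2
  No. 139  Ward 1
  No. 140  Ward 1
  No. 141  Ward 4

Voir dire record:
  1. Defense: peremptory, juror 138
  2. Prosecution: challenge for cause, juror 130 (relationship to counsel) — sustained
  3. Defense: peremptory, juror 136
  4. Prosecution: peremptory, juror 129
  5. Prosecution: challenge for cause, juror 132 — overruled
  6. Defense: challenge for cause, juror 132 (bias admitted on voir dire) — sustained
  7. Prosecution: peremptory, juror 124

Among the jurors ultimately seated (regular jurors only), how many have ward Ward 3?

3

Removed: #124, #129, #130, #132, #136, #138.
Seated jurors 1–12: #122, #123, #125, #126, #127, #128, #131, #133, #134, #135, #137, #139 (alternates #140 not counted).
Of those, in Ward 3: #122, #125, #135 → 3.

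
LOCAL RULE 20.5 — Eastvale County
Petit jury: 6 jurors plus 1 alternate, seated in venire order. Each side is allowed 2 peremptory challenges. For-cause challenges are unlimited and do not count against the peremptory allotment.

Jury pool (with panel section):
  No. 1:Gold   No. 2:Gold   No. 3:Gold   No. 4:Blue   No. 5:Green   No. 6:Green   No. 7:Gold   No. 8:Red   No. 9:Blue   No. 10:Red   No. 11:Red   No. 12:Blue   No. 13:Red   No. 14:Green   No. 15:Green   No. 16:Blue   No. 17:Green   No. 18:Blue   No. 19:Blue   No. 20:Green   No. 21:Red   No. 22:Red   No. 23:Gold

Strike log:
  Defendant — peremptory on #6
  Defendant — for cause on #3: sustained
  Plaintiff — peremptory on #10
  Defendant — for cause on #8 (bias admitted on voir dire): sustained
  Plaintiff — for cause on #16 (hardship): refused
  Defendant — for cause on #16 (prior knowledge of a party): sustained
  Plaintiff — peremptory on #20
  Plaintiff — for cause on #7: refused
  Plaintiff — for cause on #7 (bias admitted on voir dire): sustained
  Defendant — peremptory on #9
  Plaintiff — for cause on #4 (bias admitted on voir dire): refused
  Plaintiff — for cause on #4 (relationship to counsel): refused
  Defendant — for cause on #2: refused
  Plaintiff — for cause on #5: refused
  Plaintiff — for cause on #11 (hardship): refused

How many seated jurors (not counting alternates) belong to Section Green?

Removed: #3, #6, #7, #8, #9, #10, #16, #20.
Seated jurors 1–6: #1, #2, #4, #5, #11, #12 (alternates #13 not counted).
Of those, in Section Green: #5 → 1.

1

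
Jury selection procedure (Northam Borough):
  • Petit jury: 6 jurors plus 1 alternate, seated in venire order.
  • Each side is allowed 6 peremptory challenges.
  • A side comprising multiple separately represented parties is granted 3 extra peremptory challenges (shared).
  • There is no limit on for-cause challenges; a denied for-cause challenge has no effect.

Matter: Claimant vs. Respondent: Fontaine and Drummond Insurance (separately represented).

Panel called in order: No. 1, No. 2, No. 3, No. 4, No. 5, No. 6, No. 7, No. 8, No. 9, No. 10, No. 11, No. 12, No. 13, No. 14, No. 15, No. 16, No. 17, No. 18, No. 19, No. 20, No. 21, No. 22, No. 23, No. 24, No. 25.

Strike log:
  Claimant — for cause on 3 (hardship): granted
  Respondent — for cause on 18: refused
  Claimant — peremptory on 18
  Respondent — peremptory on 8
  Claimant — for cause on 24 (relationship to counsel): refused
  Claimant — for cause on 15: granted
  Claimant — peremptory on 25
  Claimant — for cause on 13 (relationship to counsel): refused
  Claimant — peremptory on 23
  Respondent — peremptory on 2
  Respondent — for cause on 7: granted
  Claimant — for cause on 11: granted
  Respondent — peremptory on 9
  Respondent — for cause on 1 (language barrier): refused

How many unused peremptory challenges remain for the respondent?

Respondent allotment: 6 base + 3 multi-party = 9.
Respondent peremptories used: #8, #2, #9 — 3 (for-cause on #18, #7, #1 don't count).
Remaining: 9 − 3 = 6.

6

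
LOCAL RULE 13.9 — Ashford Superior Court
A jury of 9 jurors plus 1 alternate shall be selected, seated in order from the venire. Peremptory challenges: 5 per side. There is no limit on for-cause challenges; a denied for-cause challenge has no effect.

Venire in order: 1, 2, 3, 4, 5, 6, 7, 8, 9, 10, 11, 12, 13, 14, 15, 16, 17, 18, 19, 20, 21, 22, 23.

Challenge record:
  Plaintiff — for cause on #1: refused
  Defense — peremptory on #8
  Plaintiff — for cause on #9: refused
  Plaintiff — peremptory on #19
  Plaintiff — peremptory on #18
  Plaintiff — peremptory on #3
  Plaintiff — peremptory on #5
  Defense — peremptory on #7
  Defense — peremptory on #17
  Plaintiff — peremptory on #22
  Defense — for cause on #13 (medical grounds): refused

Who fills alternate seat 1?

Removed: #3, #5, #7, #8, #17, #18, #19, #22. (#1, #9, #13 stay — for-cause denied.)
Seating in order: seats 1–9 → #1, #2, #4, #6, #9, #10, #11, #12, #13; alternates → #14.
So alternate 1 is #14.

14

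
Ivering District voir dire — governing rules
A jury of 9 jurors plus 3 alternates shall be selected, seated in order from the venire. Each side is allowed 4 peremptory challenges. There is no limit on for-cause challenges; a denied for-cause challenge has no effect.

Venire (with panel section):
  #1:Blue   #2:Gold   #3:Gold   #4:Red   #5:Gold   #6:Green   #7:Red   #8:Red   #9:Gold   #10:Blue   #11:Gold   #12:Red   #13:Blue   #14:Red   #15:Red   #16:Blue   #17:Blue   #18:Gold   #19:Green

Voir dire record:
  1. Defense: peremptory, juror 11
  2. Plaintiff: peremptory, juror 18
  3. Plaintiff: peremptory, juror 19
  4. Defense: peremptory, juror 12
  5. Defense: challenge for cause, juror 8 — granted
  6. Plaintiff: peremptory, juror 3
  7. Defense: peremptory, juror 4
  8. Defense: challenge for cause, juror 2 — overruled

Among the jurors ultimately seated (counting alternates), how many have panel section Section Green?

1

Removed: #3, #4, #8, #11, #12, #18, #19.
Seated (12 incl. alternates): #1, #2, #5, #6, #7, #9, #10, #13, #14, #15, #16, #17.
Of those, in Section Green: #6 → 1.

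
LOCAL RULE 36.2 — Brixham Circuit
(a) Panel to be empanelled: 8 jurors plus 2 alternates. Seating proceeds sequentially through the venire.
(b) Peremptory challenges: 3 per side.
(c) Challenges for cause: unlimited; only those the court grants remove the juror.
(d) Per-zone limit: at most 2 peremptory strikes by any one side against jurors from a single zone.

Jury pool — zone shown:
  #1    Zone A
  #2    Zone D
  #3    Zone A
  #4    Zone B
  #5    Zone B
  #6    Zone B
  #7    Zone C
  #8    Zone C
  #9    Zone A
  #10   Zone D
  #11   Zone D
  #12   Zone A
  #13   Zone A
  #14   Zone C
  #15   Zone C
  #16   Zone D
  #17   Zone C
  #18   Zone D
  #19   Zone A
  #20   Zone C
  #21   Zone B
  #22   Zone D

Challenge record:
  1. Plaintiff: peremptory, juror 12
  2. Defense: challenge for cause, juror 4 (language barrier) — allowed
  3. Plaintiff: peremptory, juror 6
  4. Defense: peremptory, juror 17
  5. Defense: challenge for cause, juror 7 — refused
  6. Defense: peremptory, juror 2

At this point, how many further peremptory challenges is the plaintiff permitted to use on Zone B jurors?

1

Plaintiff peremptories so far: #12, #6 — 2 of 3 used, 1 left overall.
Against Zone B: #6 — 1 used; per-zone cap 2 leaves 1.
Binding limit: min(1, 1) = 1.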